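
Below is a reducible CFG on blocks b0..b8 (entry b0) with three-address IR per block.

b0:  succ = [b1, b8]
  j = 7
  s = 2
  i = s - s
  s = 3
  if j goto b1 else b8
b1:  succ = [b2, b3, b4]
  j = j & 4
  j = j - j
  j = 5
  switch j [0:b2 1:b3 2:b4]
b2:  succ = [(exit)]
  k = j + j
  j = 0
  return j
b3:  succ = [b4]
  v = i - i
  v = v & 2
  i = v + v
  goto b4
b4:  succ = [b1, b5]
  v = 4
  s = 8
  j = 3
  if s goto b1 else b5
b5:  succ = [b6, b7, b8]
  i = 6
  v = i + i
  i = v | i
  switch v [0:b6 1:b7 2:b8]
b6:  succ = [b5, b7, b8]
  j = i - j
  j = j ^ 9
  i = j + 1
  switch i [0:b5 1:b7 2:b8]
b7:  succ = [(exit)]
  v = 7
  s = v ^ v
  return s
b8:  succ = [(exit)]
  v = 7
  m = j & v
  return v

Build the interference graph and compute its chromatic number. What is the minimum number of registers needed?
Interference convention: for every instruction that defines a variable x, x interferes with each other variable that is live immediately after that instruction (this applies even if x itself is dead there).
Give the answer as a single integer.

Answer: 3

Working:
Block summaries:
  b0: def={i,j,s} ue=∅
  b1: def={j} ue={j}
  b2: def={j,k} ue={j}
  b3: def={i,v} ue={i}
  b4: def={j,s,v} ue=∅
  b5: def={i,v} ue=∅
  b6: def={i,j} ue={i,j}
  b7: def={s,v} ue=∅
  b8: def={m,v} ue={j}

Live sets:
  live b0: ∅→{i,j}
  live b1: {i,j}→{i,j}
  live b2: {j}→∅
  live b3: {i}→{i}
  live b4: {i}→{i,j}
  live b5: {j}→{i,j}
  live b6: {i,j}→{j}
  live b7: ∅→∅
  live b8: {j}→∅

Conflict graph:
  i — {j,s,v}
  j — {i,s,v}
  k — ∅
  m — {v}
  s — {i,j}
  v — {i,j,m}

Chromatic number:
  lower bound: {i,j,s} mutually conflict ⇒ χ ≥ 3
  3-colouring: R0={i,k,m}  R1={j}  R2={s,v}
  χ = 3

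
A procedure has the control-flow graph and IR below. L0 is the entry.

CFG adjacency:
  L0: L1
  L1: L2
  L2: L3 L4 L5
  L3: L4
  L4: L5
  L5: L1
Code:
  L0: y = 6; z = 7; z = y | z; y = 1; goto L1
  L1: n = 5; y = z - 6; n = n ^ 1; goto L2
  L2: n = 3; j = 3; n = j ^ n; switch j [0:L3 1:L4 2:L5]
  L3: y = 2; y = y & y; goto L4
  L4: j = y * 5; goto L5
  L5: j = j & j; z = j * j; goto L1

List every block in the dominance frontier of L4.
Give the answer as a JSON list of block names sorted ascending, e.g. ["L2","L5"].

idom tree: L1←L0 L2←L1 L3←L2 L4←L2 L5←L2
Join-block Dom:
  L1: preds {L0,L5}: {L0} ∩ {L0,L1,L2,L5} = {L0}; idom=L0
  L4: preds {L2,L3}: {L0,L1,L2} ∩ {L0,L1,L2,L3} = {L0,L1,L2}; idom=L2
  L5: preds {L2,L4}: {L0,L1,L2} ∩ {L0,L1,L2,L4} = {L0,L1,L2}; idom=L2

DF walk-up:
  L1←L0: walk · to L0
  L1←L5: walk L5→L2→L1 to L0
  L4←L2: walk · to L2
  L4←L3: walk L3 to L2
  L5←L2: walk · to L2
  L5←L4: walk L4 to L2
  L0 → ∅
  L1 → {L1}
  L2 → {L1}
  L3 → {L4}
  L4 → {L5}
  L5 → {L1}

DF(L4) = ["L5"]

Answer: ["L5"]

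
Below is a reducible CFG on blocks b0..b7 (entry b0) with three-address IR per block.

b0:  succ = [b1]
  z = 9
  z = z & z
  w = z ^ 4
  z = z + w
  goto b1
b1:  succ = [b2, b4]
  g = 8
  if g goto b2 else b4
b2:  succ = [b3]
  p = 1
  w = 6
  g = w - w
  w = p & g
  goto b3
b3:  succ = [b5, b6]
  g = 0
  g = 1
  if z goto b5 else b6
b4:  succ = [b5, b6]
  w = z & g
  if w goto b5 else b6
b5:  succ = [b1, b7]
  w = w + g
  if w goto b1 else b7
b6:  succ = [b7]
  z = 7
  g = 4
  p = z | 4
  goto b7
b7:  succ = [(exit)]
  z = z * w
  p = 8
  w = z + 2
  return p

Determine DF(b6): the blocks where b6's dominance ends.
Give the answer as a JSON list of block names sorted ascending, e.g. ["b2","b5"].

Answer: ["b7"]

Analysis:
idom tree: b1←b0 b2←b1 b3←b2 b4←b1 b5←b1 b6←b1 b7←b1
Dom at joins:
  b1: preds {b0,b5}: {b0} ∩ {b0,b1,b5} = {b0}; idom=b0
  b5: preds {b3,b4}: {b0,b1,b2,b3} ∩ {b0,b1,b4} = {b0,b1}; idom=b1
  b6: preds {b3,b4}: {b0,b1,b2,b3} ∩ {b0,b1,b4} = {b0,b1}; idom=b1
  b7: preds {b5,b6}: {b0,b1,b5} ∩ {b0,b1,b6} = {b0,b1}; idom=b1

DF walk-up:
  b1←b0: walk · to b0
  b1←b5: walk b5→b1 to b0
  b5←b3: walk b3→b2 to b1
  b5←b4: walk b4 to b1
  b6←b3: walk b3→b2 to b1
  b6←b4: walk b4 to b1
  b7←b5: walk b5 to b1
  b7←b6: walk b6 to b1
  b0: DF=∅
  b1: DF={b1}
  b2: DF={b5,b6}
  b3: DF={b5,b6}
  b4: DF={b5,b6}
  b5: DF={b1,b7}
  b6: DF={b7}
  b7: DF=∅

DF(b6) = ["b7"]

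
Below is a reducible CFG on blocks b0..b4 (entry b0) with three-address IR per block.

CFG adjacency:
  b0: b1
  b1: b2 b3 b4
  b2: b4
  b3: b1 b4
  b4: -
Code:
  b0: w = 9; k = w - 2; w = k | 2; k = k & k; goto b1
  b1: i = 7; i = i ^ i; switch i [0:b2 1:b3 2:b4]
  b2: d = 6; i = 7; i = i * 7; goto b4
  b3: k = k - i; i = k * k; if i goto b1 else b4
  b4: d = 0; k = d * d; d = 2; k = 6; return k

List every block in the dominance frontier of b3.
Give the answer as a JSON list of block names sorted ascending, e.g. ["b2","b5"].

Answer: ["b1", "b4"]

Working:
idom tree: b1←b0 b2←b1 b3←b1 b4←b1
Dom∩ at merges:
  b1: preds {b0,b3}: {b0} ∩ {b0,b1,b3} = {b0}; idom=b0
  b4: preds {b1,b2,b3}: {b0,b1} ∩ {b0,b1,b2} ∩ {b0,b1,b3} = {b0,b1}; idom=b1

Frontier:
  join b1 pred b0: · stop@b0
  join b1 pred b3: b3→b1 stop@b0
  join b4 pred b1: · stop@b1
  join b4 pred b2: b2 stop@b1
  join b4 pred b3: b3 stop@b1
  b0: DF=∅
  b1: DF={b1}
  b2: DF={b4}
  b3: DF={b1,b4}
  b4: DF=∅

DF(b3) = ["b1", "b4"]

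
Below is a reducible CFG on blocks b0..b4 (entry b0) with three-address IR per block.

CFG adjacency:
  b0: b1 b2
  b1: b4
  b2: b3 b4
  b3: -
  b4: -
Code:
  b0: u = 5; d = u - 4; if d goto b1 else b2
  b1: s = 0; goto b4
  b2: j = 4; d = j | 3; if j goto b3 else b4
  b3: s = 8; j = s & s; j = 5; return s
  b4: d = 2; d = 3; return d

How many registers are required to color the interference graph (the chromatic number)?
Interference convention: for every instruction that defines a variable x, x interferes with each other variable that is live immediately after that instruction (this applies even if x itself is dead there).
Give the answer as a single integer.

Block summaries:
  b0: {d,u} / ∅
  b1: {s} / ∅
  b2: {d,j} / ∅
  b3: {j,s} / ∅
  b4: {d} / ∅

Liveness:
  live b0: ∅→∅
  live b1: ∅→∅
  live b2: ∅→∅
  live b3: ∅→∅
  live b4: ∅→∅

Interfere edges:
  d: {j}
  j: {d,s}
  s: {j}
  u: ∅

Colouring:
  clique {d,j} ⇒ need ≥ 2
  2-colouring: c0={j,u}  c1={d,s}
  χ = 2

Answer: 2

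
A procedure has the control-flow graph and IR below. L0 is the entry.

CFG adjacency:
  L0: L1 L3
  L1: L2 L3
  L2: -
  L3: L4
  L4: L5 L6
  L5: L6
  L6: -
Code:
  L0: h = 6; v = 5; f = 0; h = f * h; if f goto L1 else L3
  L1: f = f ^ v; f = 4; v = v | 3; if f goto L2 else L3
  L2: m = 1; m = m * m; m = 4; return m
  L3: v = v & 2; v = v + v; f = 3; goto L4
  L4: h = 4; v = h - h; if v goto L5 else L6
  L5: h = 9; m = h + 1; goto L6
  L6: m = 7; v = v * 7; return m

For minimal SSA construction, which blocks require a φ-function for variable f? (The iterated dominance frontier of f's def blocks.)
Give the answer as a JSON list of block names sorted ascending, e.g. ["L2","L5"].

idom tree: L1←L0 L2←L1 L3←L0 L4←L3 L5←L4 L6←L4
Join-block Dom:
  L3: preds {L0,L1}: {L0} ∩ {L0,L1} = {L0}; idom=L0
  L6: preds {L4,L5}: {L0,L3,L4} ∩ {L0,L3,L4,L5} = {L0,L3,L4}; idom=L4

DF walk-up:
  join L3 pred L0: · stop@L0
  join L3 pred L1: L1 stop@L0
  join L6 pred L4: · stop@L4
  join L6 pred L5: L5 stop@L4
  DF(L0)=∅
  DF(L1)={L3}
  DF(L2)=∅
  DF(L3)=∅
  DF(L4)=∅
  DF(L5)={L6}
  DF(L6)=∅

φ for f: defs {L0,L1,L3}
  DF⁺ = {L3}

Answer: ["L3"]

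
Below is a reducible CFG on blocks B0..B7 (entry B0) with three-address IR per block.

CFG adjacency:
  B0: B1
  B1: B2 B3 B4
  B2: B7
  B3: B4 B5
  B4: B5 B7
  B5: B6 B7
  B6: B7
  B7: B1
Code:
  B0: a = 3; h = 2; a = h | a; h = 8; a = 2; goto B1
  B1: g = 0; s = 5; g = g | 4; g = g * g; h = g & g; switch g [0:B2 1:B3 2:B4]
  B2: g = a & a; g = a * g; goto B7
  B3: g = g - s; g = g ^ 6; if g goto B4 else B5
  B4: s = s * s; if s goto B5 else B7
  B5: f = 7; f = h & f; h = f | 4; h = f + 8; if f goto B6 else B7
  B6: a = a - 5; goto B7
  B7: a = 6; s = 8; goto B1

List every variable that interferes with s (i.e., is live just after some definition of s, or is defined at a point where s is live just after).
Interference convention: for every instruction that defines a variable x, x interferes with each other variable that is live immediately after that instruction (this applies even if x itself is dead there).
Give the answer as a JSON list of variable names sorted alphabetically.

Answer: ["a", "g", "h"]

Analysis:
Block summaries:
  B0 def {a,h} use ∅
  B1 def {g,h,s} use ∅
  B2 def {g} use {a}
  B3 def {g} use {g,s}
  B4 def {s} use {s}
  B5 def {f,h} use {h}
  B6 def {a} use {a}
  B7 def {a,s} use ∅

Liveness:
  B0: in=∅ out={a}
  B1: in={a} out={a,g,h,s}
  B2: in={a} out=∅
  B3: in={a,g,h,s} out={a,h,s}
  B4: in={a,h,s} out={a,h}
  B5: in={a,h} out={a}
  B6: in={a} out=∅
  B7: in=∅ out={a}

Interference:
  a — {f,g,h,s}
  f — {a,h}
  g — {a,h,s}
  h — {a,f,g,s}
  s — {a,g,h}

N(s) = ["a", "g", "h"]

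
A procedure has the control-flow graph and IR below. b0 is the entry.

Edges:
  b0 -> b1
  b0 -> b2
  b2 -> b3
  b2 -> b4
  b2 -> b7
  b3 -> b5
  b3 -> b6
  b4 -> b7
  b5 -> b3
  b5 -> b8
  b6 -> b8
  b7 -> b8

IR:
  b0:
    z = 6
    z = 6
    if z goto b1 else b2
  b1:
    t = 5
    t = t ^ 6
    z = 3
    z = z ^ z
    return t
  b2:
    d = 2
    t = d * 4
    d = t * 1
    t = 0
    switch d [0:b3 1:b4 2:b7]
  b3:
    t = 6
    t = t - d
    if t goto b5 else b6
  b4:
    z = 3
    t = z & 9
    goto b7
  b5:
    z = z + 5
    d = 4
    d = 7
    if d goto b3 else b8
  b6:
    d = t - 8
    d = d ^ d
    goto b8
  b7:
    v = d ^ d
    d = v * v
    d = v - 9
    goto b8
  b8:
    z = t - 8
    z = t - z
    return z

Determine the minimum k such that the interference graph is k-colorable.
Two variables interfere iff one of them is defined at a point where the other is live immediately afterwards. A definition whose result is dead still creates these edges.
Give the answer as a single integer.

Answer: 3

Analysis:
Per-block:
  b0 def {z} use ∅
  b1 def {t,z} use ∅
  b2 def {d,t} use ∅
  b3 def {t} use {d}
  b4 def {t,z} use ∅
  b5 def {d,z} use {z}
  b6 def {d} use {t}
  b7 def {d,v} use {d}
  b8 def {z} use {t}

Live sets:
  live b0: ∅→{z}
  live b1: ∅→∅
  live b2: {z}→{d,t,z}
  live b3: {d,z}→{t,z}
  live b4: {d}→{d,t}
  live b5: {t,z}→{d,t,z}
  live b6: {t}→{t}
  live b7: {d,t}→{t}
  live b8: {t}→∅

Interference:
  d — {t,v,z}
  t — {d,v,z}
  v — {d,t}
  z — {d,t}

Chromatic number:
  {d,t,v} pairwise interfere (3-clique) ⇒ χ ≥ 3
  assign d→r0 t→r1 v→r2 z→r2 — no edge inside a register ⇒ χ ≤ 3
  χ = 3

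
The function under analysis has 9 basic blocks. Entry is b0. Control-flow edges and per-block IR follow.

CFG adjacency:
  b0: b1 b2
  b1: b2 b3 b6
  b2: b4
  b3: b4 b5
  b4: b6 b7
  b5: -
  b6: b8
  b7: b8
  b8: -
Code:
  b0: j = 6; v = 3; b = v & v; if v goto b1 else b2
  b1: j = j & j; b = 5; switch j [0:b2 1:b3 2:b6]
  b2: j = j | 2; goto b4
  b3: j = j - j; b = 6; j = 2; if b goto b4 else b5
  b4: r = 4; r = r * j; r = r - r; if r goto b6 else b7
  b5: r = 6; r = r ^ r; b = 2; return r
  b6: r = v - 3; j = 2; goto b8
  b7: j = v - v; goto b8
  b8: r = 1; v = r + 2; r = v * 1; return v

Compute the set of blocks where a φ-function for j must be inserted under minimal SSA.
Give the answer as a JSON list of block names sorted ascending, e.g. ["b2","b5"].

idom tree: b1←b0 b2←b0 b3←b1 b4←b0 b5←b3 b6←b0 b7←b4 b8←b0
Dom∩ at merges:
  b2: preds {b0,b1}: {b0} ∩ {b0,b1} = {b0}; idom=b0
  b4: preds {b2,b3}: {b0,b2} ∩ {b0,b1,b3} = {b0}; idom=b0
  b6: preds {b1,b4}: {b0,b1} ∩ {b0,b4} = {b0}; idom=b0
  b8: preds {b6,b7}: {b0,b6} ∩ {b0,b4,b7} = {b0}; idom=b0

DF walk-up:
  join b2 pred b0: · stop@b0
  join b2 pred b1: b1 stop@b0
  join b4 pred b2: b2 stop@b0
  join b4 pred b3: b3→b1 stop@b0
  join b6 pred b1: b1 stop@b0
  join b6 pred b4: b4 stop@b0
  join b8 pred b6: b6 stop@b0
  join b8 pred b7: b7→b4 stop@b0
  b0 → ∅
  b1 → {b2,b4,b6}
  b2 → {b4}
  b3 → {b4}
  b4 → {b6,b8}
  b5 → ∅
  b6 → {b8}
  b7 → {b8}
  b8 → ∅

φ for j: defs {b0,b1,b2,b3,b6,b7}
  DF⁺ = {b2,b4,b6,b8}

Answer: ["b2", "b4", "b6", "b8"]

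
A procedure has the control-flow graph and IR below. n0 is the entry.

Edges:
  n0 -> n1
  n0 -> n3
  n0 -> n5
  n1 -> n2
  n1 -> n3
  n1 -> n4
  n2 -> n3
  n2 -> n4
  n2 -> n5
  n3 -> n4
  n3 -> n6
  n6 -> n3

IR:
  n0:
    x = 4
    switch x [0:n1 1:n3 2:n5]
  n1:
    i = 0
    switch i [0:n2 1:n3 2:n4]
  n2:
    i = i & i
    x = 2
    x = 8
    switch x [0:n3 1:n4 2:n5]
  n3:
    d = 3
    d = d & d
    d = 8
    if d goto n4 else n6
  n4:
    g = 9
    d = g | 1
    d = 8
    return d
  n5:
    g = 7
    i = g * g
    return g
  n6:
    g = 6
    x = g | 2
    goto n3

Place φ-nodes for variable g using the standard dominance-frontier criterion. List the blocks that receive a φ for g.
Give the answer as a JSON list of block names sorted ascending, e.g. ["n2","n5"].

Answer: ["n3", "n4"]

Working:
idom tree: n1←n0 n2←n1 n3←n0 n4←n0 n5←n0 n6←n3
Join-block Dom:
  n3: preds {n0,n1,n2,n6}: {n0} ∩ {n0,n1} ∩ {n0,n1,n2} ∩ {n0,n3,n6} = {n0}; idom=n0
  n4: preds {n1,n2,n3}: {n0,n1} ∩ {n0,n1,n2} ∩ {n0,n3} = {n0}; idom=n0
  n5: preds {n0,n2}: {n0} ∩ {n0,n1,n2} = {n0}; idom=n0

DF derivation:
  join n3 pred n0: · stop@n0
  join n3 pred n1: n1 stop@n0
  join n3 pred n2: n2→n1 stop@n0
  join n3 pred n6: n6→n3 stop@n0
  join n4 pred n1: n1 stop@n0
  join n4 pred n2: n2→n1 stop@n0
  join n4 pred n3: n3 stop@n0
  join n5 pred n0: · stop@n0
  join n5 pred n2: n2→n1 stop@n0
  DF(n0)=∅
  DF(n1)={n3,n4,n5}
  DF(n2)={n3,n4,n5}
  DF(n3)={n3,n4}
  DF(n4)=∅
  DF(n5)=∅
  DF(n6)={n3}

φ for g: defs {n4,n5,n6}
  DF⁺ = {n3,n4}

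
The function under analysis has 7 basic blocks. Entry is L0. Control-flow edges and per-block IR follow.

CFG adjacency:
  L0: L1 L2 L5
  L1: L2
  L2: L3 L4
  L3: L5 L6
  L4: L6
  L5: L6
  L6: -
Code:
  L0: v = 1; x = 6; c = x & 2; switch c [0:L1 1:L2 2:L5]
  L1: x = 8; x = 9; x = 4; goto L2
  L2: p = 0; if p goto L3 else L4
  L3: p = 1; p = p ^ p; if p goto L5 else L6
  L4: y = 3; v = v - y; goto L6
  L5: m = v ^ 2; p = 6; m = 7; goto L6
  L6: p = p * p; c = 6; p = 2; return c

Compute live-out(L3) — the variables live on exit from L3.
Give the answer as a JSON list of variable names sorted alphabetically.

Per-block:
  L0: def={c,v,x} ue=∅
  L1: def={x} ue=∅
  L2: def={p} ue=∅
  L3: def={p} ue=∅
  L4: def={v,y} ue={v}
  L5: def={m,p} ue={v}
  L6: def={c,p} ue={p}

Backward fixpoint:
  L0 li=∅ lo={v}
  L1 li={v} lo={v}
  L2 li={v} lo={p,v}
  L3 li={v} lo={p,v}
  L4 li={p,v} lo={p}
  L5 li={v} lo={p}
  L6 li={p} lo=∅

live-out(L3) = ["p", "v"]

Answer: ["p", "v"]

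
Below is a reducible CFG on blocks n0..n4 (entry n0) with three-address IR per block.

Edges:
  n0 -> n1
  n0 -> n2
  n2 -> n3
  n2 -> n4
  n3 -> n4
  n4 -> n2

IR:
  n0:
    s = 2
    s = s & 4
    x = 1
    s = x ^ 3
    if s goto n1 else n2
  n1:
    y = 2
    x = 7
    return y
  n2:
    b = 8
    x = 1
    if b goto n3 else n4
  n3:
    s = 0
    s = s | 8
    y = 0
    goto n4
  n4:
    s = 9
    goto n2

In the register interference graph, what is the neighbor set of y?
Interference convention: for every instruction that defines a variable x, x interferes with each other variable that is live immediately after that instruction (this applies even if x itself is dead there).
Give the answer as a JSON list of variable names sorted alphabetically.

Per-block:
  n0: def={s,x} ue=∅
  n1: def={x,y} ue=∅
  n2: def={b,x} ue=∅
  n3: def={s,y} ue=∅
  n4: def={s} ue=∅

Liveness:
  n0: in=∅ out=∅
  n1: in=∅ out=∅
  n2: in=∅ out=∅
  n3: in=∅ out=∅
  n4: in=∅ out=∅

Conflict graph:
  b: {x}
  s: ∅
  x: {b,y}
  y: {x}

N(y) = ["x"]

Answer: ["x"]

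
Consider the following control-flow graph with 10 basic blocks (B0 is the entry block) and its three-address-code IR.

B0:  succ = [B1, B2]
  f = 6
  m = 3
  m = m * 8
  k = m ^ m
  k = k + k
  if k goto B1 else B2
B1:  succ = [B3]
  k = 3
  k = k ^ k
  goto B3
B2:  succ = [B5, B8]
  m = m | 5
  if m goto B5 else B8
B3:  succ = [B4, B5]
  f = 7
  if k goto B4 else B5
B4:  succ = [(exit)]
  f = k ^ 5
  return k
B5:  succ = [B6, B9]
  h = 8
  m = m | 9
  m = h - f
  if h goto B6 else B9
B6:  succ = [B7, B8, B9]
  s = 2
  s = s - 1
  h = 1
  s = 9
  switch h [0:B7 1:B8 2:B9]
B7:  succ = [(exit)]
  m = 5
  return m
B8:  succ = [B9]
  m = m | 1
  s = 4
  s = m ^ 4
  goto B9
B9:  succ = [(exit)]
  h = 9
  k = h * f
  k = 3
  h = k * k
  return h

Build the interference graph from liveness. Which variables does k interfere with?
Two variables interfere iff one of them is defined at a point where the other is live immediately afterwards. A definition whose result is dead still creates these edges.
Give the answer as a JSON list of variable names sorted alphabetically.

def/use:
  B0: def={f,k,m} ue=∅
  B1: def={k} ue=∅
  B2: def={m} ue={m}
  B3: def={f} ue={k}
  B4: def={f} ue={k}
  B5: def={h,m} ue={f,m}
  B6: def={h,s} ue=∅
  B7: def={m} ue=∅
  B8: def={m,s} ue={m}
  B9: def={h,k} ue={f}

Live sets:
  live B0: ∅→{f,m}
  live B1: {m}→{k,m}
  live B2: {f,m}→{f,m}
  live B3: {k,m}→{f,k,m}
  live B4: {k}→∅
  live B5: {f,m}→{f,m}
  live B6: {f,m}→{f,m}
  live B7: ∅→∅
  live B8: {f,m}→{f}
  live B9: {f}→∅

Interfere edges:
  f — {h,k,m,s}
  h — {f,m,s}
  k — {f,m}
  m — {f,h,k,s}
  s — {f,h,m}

N(k) = ["f", "m"]

Answer: ["f", "m"]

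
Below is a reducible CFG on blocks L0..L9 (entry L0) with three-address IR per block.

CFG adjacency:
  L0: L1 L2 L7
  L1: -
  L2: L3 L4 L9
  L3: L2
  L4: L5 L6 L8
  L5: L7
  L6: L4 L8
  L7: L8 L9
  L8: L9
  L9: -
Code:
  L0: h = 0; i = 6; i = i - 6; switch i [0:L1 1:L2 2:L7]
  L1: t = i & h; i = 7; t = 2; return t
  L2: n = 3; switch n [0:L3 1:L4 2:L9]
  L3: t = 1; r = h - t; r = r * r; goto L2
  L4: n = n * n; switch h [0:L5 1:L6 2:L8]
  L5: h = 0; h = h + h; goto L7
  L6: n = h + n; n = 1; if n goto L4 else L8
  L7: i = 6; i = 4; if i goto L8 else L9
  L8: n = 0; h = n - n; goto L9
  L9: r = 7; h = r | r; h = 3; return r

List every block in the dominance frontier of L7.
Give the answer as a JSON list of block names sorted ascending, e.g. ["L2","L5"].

idom tree: L1←L0 L2←L0 L3←L2 L4←L2 L5←L4 L6←L4 L7←L0 L8←L0 L9←L0
Dom∩ at merges:
  L2: preds {L0,L3}: {L0} ∩ {L0,L2,L3} = {L0}; idom=L0
  L4: preds {L2,L6}: {L0,L2} ∩ {L0,L2,L4,L6} = {L0,L2}; idom=L2
  L7: preds {L0,L5}: {L0} ∩ {L0,L2,L4,L5} = {L0}; idom=L0
  L8: preds {L4,L6,L7}: {L0,L2,L4} ∩ {L0,L2,L4,L6} ∩ {L0,L7} = {L0}; idom=L0
  L9: preds {L2,L7,L8}: {L0,L2} ∩ {L0,L7} ∩ {L0,L8} = {L0}; idom=L0

DF walk-up:
  L2←L0: walk · to L0
  L2←L3: walk L3→L2 to L0
  L4←L2: walk · to L2
  L4←L6: walk L6→L4 to L2
  L7←L0: walk · to L0
  L7←L5: walk L5→L4→L2 to L0
  L8←L4: walk L4→L2 to L0
  L8←L6: walk L6→L4→L2 to L0
  L8←L7: walk L7 to L0
  L9←L2: walk L2 to L0
  L9←L7: walk L7 to L0
  L9←L8: walk L8 to L0
  L0 → ∅
  L1 → ∅
  L2 → {L2,L7,L8,L9}
  L3 → {L2}
  L4 → {L4,L7,L8}
  L5 → {L7}
  L6 → {L4,L8}
  L7 → {L8,L9}
  L8 → {L9}
  L9 → ∅

DF(L7) = ["L8", "L9"]

Answer: ["L8", "L9"]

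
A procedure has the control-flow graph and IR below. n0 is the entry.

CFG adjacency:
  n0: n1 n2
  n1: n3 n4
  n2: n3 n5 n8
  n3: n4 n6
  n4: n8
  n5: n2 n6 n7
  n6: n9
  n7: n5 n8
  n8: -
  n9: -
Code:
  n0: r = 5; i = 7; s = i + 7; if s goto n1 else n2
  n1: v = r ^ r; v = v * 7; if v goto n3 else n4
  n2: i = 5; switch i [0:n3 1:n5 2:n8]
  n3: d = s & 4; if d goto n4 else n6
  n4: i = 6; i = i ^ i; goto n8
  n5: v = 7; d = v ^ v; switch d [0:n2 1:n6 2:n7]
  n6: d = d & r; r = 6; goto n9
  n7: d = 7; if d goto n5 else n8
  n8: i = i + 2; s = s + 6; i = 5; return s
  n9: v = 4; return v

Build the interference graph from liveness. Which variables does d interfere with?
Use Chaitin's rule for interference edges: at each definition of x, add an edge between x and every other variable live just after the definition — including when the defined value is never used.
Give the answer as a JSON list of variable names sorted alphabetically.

Per-block:
  n0: {i,r,s} / ∅
  n1: {v} / {r}
  n2: {i} / ∅
  n3: {d} / {s}
  n4: {i} / ∅
  n5: {d,v} / ∅
  n6: {d,r} / {d,r}
  n7: {d} / ∅
  n8: {i,s} / {i,s}
  n9: {v} / ∅

Live sets:
  n0 li=∅ lo={r,s}
  n1 li={r,s} lo={r,s}
  n2 li={r,s} lo={i,r,s}
  n3 li={r,s} lo={d,r,s}
  n4 li={s} lo={i,s}
  n5 li={i,r,s} lo={d,i,r,s}
  n6 li={d,r} lo=∅
  n7 li={i,r,s} lo={i,r,s}
  n8 li={i,s} lo=∅
  n9 li=∅ lo=∅

Interference:
  d: {i,r,s}
  i: {d,r,s,v}
  r: {d,i,s,v}
  s: {d,i,r,v}
  v: {i,r,s}

N(d) = ["i", "r", "s"]

Answer: ["i", "r", "s"]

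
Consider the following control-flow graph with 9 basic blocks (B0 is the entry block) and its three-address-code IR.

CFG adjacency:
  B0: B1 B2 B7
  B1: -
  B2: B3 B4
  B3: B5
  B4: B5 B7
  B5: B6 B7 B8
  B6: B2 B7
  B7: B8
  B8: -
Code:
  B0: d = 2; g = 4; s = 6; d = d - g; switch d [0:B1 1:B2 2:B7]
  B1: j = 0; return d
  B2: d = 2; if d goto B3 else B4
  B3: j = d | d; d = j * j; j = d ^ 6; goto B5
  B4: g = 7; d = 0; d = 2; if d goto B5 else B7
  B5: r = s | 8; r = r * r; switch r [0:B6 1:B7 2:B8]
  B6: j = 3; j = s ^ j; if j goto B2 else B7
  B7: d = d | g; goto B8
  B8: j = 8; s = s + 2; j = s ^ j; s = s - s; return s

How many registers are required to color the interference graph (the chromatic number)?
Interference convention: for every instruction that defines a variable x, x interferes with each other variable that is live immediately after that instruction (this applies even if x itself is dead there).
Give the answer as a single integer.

Answer: 4

Working:
def/use:
  B0 def {d,g,s} use ∅
  B1 def {j} use {d}
  B2 def {d} use ∅
  B3 def {d,j} use {d}
  B4 def {d,g} use ∅
  B5 def {r} use {s}
  B6 def {j} use {s}
  B7 def {d} use {d,g}
  B8 def {j,s} use {s}

Backward fixpoint:
  B0: in=∅ out={d,g,s}
  B1: in={d} out=∅
  B2: in={g,s} out={d,g,s}
  B3: in={d,g,s} out={d,g,s}
  B4: in={s} out={d,g,s}
  B5: in={d,g,s} out={d,g,s}
  B6: in={d,g,s} out={d,g,s}
  B7: in={d,g,s} out={s}
  B8: in={s} out=∅

Conflict graph:
  d — {g,j,r,s}
  g — {d,j,r,s}
  j — {d,g,s}
  r — {d,g,s}
  s — {d,g,j,r}

Registers:
  {d,g,j,s} pairwise interfere (4-clique) ⇒ χ ≥ 4
  4-colouring: R0={d}  R1={g}  R2={s}  R3={j,r}
  χ = 4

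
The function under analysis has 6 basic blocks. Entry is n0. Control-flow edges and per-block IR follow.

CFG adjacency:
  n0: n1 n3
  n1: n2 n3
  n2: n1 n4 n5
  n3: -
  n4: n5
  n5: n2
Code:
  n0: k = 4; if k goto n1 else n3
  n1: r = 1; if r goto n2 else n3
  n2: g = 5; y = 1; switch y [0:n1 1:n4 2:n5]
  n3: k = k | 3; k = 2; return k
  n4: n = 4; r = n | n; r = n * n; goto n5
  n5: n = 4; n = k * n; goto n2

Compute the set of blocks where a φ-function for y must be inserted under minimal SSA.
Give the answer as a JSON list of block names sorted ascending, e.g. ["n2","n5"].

Answer: ["n1", "n2", "n3"]

Analysis:
idom tree: n1←n0 n2←n1 n3←n0 n4←n2 n5←n2
Join-block Dom:
  n1: preds {n0,n2}: {n0} ∩ {n0,n1,n2} = {n0}; idom=n0
  n2: preds {n1,n5}: {n0,n1} ∩ {n0,n1,n2,n5} = {n0,n1}; idom=n1
  n3: preds {n0,n1}: {n0} ∩ {n0,n1} = {n0}; idom=n0
  n5: preds {n2,n4}: {n0,n1,n2} ∩ {n0,n1,n2,n4} = {n0,n1,n2}; idom=n2

DF derivation:
  join n1 pred n0: · stop@n0
  join n1 pred n2: n2→n1 stop@n0
  join n2 pred n1: · stop@n1
  join n2 pred n5: n5→n2 stop@n1
  join n3 pred n0: · stop@n0
  join n3 pred n1: n1 stop@n0
  join n5 pred n2: · stop@n2
  join n5 pred n4: n4 stop@n2
  n0: DF=∅
  n1: DF={n1,n3}
  n2: DF={n1,n2}
  n3: DF=∅
  n4: DF={n5}
  n5: DF={n2}

φ for y: defs {n2}
  DF⁺ = {n1,n2,n3}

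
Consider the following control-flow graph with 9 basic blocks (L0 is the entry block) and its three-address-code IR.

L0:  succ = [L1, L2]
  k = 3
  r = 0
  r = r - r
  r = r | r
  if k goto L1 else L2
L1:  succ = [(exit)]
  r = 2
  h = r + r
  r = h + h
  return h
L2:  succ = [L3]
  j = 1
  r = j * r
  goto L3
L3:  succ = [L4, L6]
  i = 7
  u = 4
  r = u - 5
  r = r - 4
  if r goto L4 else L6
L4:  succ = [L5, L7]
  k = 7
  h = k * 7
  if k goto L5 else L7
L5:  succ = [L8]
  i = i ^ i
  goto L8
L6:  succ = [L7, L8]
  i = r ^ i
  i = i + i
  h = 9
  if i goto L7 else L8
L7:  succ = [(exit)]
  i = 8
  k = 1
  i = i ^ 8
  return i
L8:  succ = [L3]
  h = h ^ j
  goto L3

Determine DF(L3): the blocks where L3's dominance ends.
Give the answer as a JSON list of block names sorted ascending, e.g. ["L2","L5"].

idom tree: L1←L0 L2←L0 L3←L2 L4←L3 L5←L4 L6←L3 L7←L3 L8←L3
Dom∩ at merges:
  L3: preds {L2,L8}: {L0,L2} ∩ {L0,L2,L3,L8} = {L0,L2}; idom=L2
  L7: preds {L4,L6}: {L0,L2,L3,L4} ∩ {L0,L2,L3,L6} = {L0,L2,L3}; idom=L3
  L8: preds {L5,L6}: {L0,L2,L3,L4,L5} ∩ {L0,L2,L3,L6} = {L0,L2,L3}; idom=L3

DF walk-up:
  L3←L2: walk · to L2
  L3←L8: walk L8→L3 to L2
  L7←L4: walk L4 to L3
  L7←L6: walk L6 to L3
  L8←L5: walk L5→L4 to L3
  L8←L6: walk L6 to L3
  DF(L0)=∅
  DF(L1)=∅
  DF(L2)=∅
  DF(L3)={L3}
  DF(L4)={L7,L8}
  DF(L5)={L8}
  DF(L6)={L7,L8}
  DF(L7)=∅
  DF(L8)={L3}

DF(L3) = ["L3"]

Answer: ["L3"]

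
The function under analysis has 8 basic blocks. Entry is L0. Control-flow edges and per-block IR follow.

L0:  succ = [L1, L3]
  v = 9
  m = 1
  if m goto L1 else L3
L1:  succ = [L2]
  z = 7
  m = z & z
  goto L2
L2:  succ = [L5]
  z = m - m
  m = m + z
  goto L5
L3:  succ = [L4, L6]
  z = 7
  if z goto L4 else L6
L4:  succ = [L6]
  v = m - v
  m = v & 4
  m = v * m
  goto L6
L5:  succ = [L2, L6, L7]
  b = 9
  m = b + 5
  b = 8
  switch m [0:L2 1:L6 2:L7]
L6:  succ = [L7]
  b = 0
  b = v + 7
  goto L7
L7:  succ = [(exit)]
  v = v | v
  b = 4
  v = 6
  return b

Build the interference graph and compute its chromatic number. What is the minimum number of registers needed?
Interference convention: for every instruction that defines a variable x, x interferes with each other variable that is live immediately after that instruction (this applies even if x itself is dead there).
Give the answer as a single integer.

Block summaries:
  L0 def {m,v} use ∅
  L1 def {m,z} use ∅
  L2 def {m,z} use {m}
  L3 def {z} use ∅
  L4 def {m,v} use {m,v}
  L5 def {b,m} use ∅
  L6 def {b} use {v}
  L7 def {b,v} use {v}

Live sets:
  L0 li=∅ lo={m,v}
  L1 li={v} lo={m,v}
  L2 li={m,v} lo={v}
  L3 li={m,v} lo={m,v}
  L4 li={m,v} lo={v}
  L5 li={v} lo={m,v}
  L6 li={v} lo={v}
  L7 li={v} lo=∅

Conflict graph:
  b: {m,v}
  m: {b,v,z}
  v: {b,m,z}
  z: {m,v}

Registers:
  lower bound: {b,m,v} mutually conflict ⇒ χ ≥ 3
  assign b→r2 m→r0 v→r1 z→r2 — no edge inside a register ⇒ χ ≤ 3
  χ = 3

Answer: 3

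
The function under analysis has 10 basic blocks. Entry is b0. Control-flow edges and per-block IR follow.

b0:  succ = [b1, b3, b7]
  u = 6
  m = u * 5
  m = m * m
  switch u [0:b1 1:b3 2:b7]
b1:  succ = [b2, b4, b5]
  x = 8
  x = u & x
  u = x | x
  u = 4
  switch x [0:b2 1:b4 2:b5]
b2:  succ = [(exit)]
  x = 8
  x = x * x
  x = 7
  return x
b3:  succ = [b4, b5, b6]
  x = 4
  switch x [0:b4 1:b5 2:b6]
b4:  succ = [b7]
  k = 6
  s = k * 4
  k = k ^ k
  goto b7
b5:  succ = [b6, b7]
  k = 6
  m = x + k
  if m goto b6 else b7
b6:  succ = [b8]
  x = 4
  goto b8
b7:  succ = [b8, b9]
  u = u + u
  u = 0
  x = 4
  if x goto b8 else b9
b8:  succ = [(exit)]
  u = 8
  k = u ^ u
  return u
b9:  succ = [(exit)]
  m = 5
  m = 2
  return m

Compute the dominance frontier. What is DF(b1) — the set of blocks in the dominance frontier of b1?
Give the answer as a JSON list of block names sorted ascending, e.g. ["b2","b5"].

Answer: ["b4", "b5"]

Working:
idom tree: b1←b0 b2←b1 b3←b0 b4←b0 b5←b0 b6←b0 b7←b0 b8←b0 b9←b7
Dom∩ at merges:
  b4: preds {b1,b3}: {b0,b1} ∩ {b0,b3} = {b0}; idom=b0
  b5: preds {b1,b3}: {b0,b1} ∩ {b0,b3} = {b0}; idom=b0
  b6: preds {b3,b5}: {b0,b3} ∩ {b0,b5} = {b0}; idom=b0
  b7: preds {b0,b4,b5}: {b0} ∩ {b0,b4} ∩ {b0,b5} = {b0}; idom=b0
  b8: preds {b6,b7}: {b0,b6} ∩ {b0,b7} = {b0}; idom=b0

DF walk-up:
  join b4 pred b1: b1 stop@b0
  join b4 pred b3: b3 stop@b0
  join b5 pred b1: b1 stop@b0
  join b5 pred b3: b3 stop@b0
  join b6 pred b3: b3 stop@b0
  join b6 pred b5: b5 stop@b0
  join b7 pred b0: · stop@b0
  join b7 pred b4: b4 stop@b0
  join b7 pred b5: b5 stop@b0
  join b8 pred b6: b6 stop@b0
  join b8 pred b7: b7 stop@b0
  b0 → ∅
  b1 → {b4,b5}
  b2 → ∅
  b3 → {b4,b5,b6}
  b4 → {b7}
  b5 → {b6,b7}
  b6 → {b8}
  b7 → {b8}
  b8 → ∅
  b9 → ∅

DF(b1) = ["b4", "b5"]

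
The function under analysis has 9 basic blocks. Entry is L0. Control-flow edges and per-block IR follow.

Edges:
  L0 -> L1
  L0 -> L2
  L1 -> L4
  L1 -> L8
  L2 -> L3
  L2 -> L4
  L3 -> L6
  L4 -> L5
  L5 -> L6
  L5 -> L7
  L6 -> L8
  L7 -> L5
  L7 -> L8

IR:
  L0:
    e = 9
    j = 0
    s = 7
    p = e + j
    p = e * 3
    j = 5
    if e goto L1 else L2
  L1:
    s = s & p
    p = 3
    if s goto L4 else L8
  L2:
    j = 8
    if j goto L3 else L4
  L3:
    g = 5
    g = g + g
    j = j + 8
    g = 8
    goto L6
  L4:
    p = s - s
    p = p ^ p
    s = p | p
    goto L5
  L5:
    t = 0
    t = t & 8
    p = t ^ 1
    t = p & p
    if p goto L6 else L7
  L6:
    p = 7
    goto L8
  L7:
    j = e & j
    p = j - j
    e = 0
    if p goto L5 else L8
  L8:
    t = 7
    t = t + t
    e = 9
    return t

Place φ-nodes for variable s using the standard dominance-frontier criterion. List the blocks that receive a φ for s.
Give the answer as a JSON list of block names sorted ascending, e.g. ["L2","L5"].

idom tree: L1←L0 L2←L0 L3←L2 L4←L0 L5←L4 L6←L0 L7←L5 L8←L0
Dom at joins:
  L4: preds {L1,L2}: {L0,L1} ∩ {L0,L2} = {L0}; idom=L0
  L5: preds {L4,L7}: {L0,L4} ∩ {L0,L4,L5,L7} = {L0,L4}; idom=L4
  L6: preds {L3,L5}: {L0,L2,L3} ∩ {L0,L4,L5} = {L0}; idom=L0
  L8: preds {L1,L6,L7}: {L0,L1} ∩ {L0,L6} ∩ {L0,L4,L5,L7} = {L0}; idom=L0

DF walk-up:
  L4←L1: walk L1 to L0
  L4←L2: walk L2 to L0
  L5←L4: walk · to L4
  L5←L7: walk L7→L5 to L4
  L6←L3: walk L3→L2 to L0
  L6←L5: walk L5→L4 to L0
  L8←L1: walk L1 to L0
  L8←L6: walk L6 to L0
  L8←L7: walk L7→L5→L4 to L0
  L0: DF=∅
  L1: DF={L4,L8}
  L2: DF={L4,L6}
  L3: DF={L6}
  L4: DF={L6,L8}
  L5: DF={L5,L6,L8}
  L6: DF={L8}
  L7: DF={L5,L8}
  L8: DF=∅

φ for s: defs {L0,L1,L4}
  DF⁺ = {L4,L6,L8}

Answer: ["L4", "L6", "L8"]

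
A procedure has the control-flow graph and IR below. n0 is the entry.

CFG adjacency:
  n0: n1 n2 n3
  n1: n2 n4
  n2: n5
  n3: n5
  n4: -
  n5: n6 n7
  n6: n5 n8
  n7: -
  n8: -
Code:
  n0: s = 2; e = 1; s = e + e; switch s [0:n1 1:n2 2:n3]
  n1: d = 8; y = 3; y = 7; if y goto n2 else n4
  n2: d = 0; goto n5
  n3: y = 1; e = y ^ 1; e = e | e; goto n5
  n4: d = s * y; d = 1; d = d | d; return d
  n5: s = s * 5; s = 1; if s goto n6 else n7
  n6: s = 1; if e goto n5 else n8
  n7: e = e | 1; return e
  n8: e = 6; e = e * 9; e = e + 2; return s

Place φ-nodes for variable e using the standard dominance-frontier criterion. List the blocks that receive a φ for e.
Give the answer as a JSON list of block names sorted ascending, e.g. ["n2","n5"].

Answer: ["n5"]

Working:
idom tree: n1←n0 n2←n0 n3←n0 n4←n1 n5←n0 n6←n5 n7←n5 n8←n6
Join-block Dom:
  n2: preds {n0,n1}: {n0} ∩ {n0,n1} = {n0}; idom=n0
  n5: preds {n2,n3,n6}: {n0,n2} ∩ {n0,n3} ∩ {n0,n5,n6} = {n0}; idom=n0

DF derivation:
  join n2 pred n0: · stop@n0
  join n2 pred n1: n1 stop@n0
  join n5 pred n2: n2 stop@n0
  join n5 pred n3: n3 stop@n0
  join n5 pred n6: n6→n5 stop@n0
  n0: DF=∅
  n1: DF={n2}
  n2: DF={n5}
  n3: DF={n5}
  n4: DF=∅
  n5: DF={n5}
  n6: DF={n5}
  n7: DF=∅
  n8: DF=∅

φ for e: defs {n0,n3,n7,n8}
  DF⁺ = {n5}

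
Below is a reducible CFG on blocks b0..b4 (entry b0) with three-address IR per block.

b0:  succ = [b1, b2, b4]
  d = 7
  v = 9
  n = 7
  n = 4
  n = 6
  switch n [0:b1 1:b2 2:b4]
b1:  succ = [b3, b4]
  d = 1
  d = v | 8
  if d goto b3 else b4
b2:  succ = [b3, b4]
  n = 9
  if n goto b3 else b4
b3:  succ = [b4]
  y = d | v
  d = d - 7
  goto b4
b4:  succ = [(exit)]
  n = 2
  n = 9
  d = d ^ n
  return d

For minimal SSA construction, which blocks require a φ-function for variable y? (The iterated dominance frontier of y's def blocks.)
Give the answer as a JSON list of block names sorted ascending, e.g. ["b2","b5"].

Answer: ["b4"]

Analysis:
idom tree: b1←b0 b2←b0 b3←b0 b4←b0
Dom at joins:
  b3: preds {b1,b2}: {b0,b1} ∩ {b0,b2} = {b0}; idom=b0
  b4: preds {b0,b1,b2,b3}: {b0} ∩ {b0,b1} ∩ {b0,b2} ∩ {b0,b3} = {b0}; idom=b0

DF walk-up:
  b3←b1: walk b1 to b0
  b3←b2: walk b2 to b0
  b4←b0: walk · to b0
  b4←b1: walk b1 to b0
  b4←b2: walk b2 to b0
  b4←b3: walk b3 to b0
  b0: DF=∅
  b1: DF={b3,b4}
  b2: DF={b3,b4}
  b3: DF={b4}
  b4: DF=∅

φ for y: defs {b3}
  DF⁺ = {b4}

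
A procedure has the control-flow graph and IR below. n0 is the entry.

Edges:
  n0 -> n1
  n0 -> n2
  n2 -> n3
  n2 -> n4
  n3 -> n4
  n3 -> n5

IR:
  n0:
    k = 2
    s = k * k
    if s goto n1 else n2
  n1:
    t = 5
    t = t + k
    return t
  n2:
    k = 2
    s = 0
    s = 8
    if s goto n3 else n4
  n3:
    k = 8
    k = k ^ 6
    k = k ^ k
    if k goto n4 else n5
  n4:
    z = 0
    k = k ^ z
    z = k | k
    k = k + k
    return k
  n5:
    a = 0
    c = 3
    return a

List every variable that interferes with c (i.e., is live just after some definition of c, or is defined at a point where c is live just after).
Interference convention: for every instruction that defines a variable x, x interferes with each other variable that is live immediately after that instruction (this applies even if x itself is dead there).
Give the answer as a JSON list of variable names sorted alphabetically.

Answer: ["a"]

Analysis:
def/use:
  n0 def {k,s} use ∅
  n1 def {t} use {k}
  n2 def {k,s} use ∅
  n3 def {k} use ∅
  n4 def {k,z} use {k}
  n5 def {a,c} use ∅

Backward fixpoint:
  live n0: ∅→{k}
  live n1: {k}→∅
  live n2: ∅→{k}
  live n3: ∅→{k}
  live n4: {k}→∅
  live n5: ∅→∅

Interference:
  a↔{c}
  c↔{a}
  k↔{s,t,z}
  s↔{k}
  t↔{k}
  z↔{k}

N(c) = ["a"]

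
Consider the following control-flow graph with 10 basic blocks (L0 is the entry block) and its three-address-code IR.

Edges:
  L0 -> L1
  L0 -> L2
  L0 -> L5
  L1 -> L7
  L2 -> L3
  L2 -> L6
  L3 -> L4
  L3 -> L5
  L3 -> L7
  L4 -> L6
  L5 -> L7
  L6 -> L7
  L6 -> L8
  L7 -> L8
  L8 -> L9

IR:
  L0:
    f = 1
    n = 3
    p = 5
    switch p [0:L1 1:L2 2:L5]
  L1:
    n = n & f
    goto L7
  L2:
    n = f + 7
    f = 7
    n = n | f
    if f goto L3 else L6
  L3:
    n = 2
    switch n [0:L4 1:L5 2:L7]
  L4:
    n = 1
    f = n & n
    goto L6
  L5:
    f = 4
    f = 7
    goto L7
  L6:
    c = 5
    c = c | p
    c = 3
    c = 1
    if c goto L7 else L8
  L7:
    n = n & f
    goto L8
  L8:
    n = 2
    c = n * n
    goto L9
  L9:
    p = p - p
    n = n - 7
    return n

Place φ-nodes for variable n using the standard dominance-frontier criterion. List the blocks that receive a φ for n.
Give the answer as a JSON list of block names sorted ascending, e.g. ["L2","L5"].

Answer: ["L5", "L6", "L7", "L8"]

Working:
idom tree: L1←L0 L2←L0 L3←L2 L4←L3 L5←L0 L6←L2 L7←L0 L8←L0 L9←L8
Dom at joins:
  L5: preds {L0,L3}: {L0} ∩ {L0,L2,L3} = {L0}; idom=L0
  L6: preds {L2,L4}: {L0,L2} ∩ {L0,L2,L3,L4} = {L0,L2}; idom=L2
  L7: preds {L1,L3,L5,L6}: {L0,L1} ∩ {L0,L2,L3} ∩ {L0,L5} ∩ {L0,L2,L6} = {L0}; idom=L0
  L8: preds {L6,L7}: {L0,L2,L6} ∩ {L0,L7} = {L0}; idom=L0

Frontier:
  join L5 pred L0: · stop@L0
  join L5 pred L3: L3→L2 stop@L0
  join L6 pred L2: · stop@L2
  join L6 pred L4: L4→L3 stop@L2
  join L7 pred L1: L1 stop@L0
  join L7 pred L3: L3→L2 stop@L0
  join L7 pred L5: L5 stop@L0
  join L7 pred L6: L6→L2 stop@L0
  join L8 pred L6: L6→L2 stop@L0
  join L8 pred L7: L7 stop@L0
  L0: DF=∅
  L1: DF={L7}
  L2: DF={L5,L7,L8}
  L3: DF={L5,L6,L7}
  L4: DF={L6}
  L5: DF={L7}
  L6: DF={L7,L8}
  L7: DF={L8}
  L8: DF=∅
  L9: DF=∅

φ for n: defs {L0,L1,L2,L3,L4,L7,L8,L9}
  DF⁺ = {L5,L6,L7,L8}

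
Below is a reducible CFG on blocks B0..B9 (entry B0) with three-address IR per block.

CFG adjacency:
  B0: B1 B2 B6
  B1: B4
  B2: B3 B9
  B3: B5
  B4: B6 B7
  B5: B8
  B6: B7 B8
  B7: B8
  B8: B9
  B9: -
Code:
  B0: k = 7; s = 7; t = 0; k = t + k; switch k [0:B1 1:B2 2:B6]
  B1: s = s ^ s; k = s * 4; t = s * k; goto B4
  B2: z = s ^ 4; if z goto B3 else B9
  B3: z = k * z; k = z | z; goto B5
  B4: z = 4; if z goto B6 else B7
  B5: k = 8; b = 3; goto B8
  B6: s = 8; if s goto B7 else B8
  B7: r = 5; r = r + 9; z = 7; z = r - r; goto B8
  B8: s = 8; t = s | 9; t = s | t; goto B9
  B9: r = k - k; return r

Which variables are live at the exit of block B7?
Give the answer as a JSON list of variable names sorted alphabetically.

def/use:
  B0: {k,s,t} / ∅
  B1: {k,s,t} / {s}
  B2: {z} / {s}
  B3: {k,z} / {k,z}
  B4: {z} / ∅
  B5: {b,k} / ∅
  B6: {s} / ∅
  B7: {r,z} / ∅
  B8: {s,t} / ∅
  B9: {r} / {k}

Live sets:
  B0: in=∅ out={k,s}
  B1: in={s} out={k}
  B2: in={k,s} out={k,z}
  B3: in={k,z} out=∅
  B4: in={k} out={k}
  B5: in=∅ out={k}
  B6: in={k} out={k}
  B7: in={k} out={k}
  B8: in={k} out={k}
  B9: in={k} out=∅

live-out(B7) = ["k"]

Answer: ["k"]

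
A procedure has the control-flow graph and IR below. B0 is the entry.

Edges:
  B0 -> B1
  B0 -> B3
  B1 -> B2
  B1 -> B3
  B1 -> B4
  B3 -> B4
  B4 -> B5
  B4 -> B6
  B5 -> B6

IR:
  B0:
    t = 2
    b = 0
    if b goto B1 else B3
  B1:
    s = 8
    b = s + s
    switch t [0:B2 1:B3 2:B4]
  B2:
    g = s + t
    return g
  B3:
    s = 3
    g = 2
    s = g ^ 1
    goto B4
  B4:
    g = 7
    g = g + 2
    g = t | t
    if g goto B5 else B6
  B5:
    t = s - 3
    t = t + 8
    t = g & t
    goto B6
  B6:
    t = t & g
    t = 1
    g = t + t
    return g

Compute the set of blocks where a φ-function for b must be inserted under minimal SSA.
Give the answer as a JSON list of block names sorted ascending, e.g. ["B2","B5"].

Answer: ["B3", "B4"]

Derivation:
idom tree: B1←B0 B2←B1 B3←B0 B4←B0 B5←B4 B6←B4
Join-block Dom:
  B3: preds {B0,B1}: {B0} ∩ {B0,B1} = {B0}; idom=B0
  B4: preds {B1,B3}: {B0,B1} ∩ {B0,B3} = {B0}; idom=B0
  B6: preds {B4,B5}: {B0,B4} ∩ {B0,B4,B5} = {B0,B4}; idom=B4

DF walk-up:
  join B3 pred B0: · stop@B0
  join B3 pred B1: B1 stop@B0
  join B4 pred B1: B1 stop@B0
  join B4 pred B3: B3 stop@B0
  join B6 pred B4: · stop@B4
  join B6 pred B5: B5 stop@B4
  B0: DF=∅
  B1: DF={B3,B4}
  B2: DF=∅
  B3: DF={B4}
  B4: DF=∅
  B5: DF={B6}
  B6: DF=∅

φ for b: defs {B0,B1}
  DF⁺ = {B3,B4}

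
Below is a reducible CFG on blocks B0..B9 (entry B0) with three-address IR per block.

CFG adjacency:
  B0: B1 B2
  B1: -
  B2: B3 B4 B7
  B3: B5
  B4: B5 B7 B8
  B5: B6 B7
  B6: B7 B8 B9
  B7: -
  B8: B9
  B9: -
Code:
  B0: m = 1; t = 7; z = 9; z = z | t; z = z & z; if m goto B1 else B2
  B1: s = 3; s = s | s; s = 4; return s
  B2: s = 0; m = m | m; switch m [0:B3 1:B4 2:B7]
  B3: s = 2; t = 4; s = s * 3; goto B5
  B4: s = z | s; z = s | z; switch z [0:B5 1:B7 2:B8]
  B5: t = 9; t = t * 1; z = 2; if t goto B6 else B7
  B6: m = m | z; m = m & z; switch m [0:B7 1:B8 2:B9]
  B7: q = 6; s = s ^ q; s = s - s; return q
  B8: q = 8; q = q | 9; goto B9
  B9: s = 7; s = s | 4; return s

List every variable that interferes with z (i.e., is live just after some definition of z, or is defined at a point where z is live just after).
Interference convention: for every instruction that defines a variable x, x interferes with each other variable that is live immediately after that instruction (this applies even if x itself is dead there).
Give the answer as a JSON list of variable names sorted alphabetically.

Answer: ["m", "s", "t"]

Analysis:
Per-block:
  B0: def={m,t,z} ue=∅
  B1: def={s} ue=∅
  B2: def={m,s} ue={m}
  B3: def={s,t} ue=∅
  B4: def={s,z} ue={s,z}
  B5: def={t,z} ue=∅
  B6: def={m} ue={m,z}
  B7: def={q,s} ue={s}
  B8: def={q} ue=∅
  B9: def={s} ue=∅

Liveness:
  live B0: ∅→{m,z}
  live B1: ∅→∅
  live B2: {m,z}→{m,s,z}
  live B3: {m}→{m,s}
  live B4: {m,s,z}→{m,s}
  live B5: {m,s}→{m,s,z}
  live B6: {m,s,z}→{s}
  live B7: {s}→∅
  live B8: ∅→∅
  live B9: ∅→∅

Interfere edges:
  m: {s,t,z}
  q: {s}
  s: {m,q,t,z}
  t: {m,s,z}
  z: {m,s,t}

N(z) = ["m", "s", "t"]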